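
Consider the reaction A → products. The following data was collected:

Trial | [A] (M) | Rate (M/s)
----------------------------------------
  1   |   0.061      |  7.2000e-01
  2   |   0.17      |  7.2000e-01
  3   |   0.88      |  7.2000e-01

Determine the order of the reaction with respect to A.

zeroth order (0)

Step 1: Compare trials - when concentration changes, rate stays constant.
Step 2: rate₂/rate₁ = 7.2000e-01/7.2000e-01 = 1
Step 3: [A]₂/[A]₁ = 0.17/0.061 = 2.787
Step 4: Since rate ratio ≈ (conc ratio)^0, the reaction is zeroth order.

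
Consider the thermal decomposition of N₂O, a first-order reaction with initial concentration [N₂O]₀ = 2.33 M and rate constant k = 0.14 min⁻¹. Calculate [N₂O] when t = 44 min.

0.004922 M

Step 1: For a first-order reaction: [N₂O] = [N₂O]₀ × e^(-kt)
Step 2: [N₂O] = 2.33 × e^(-0.14 × 44)
Step 3: [N₂O] = 2.33 × e^(-6.16)
Step 4: [N₂O] = 2.33 × 0.00211225 = 0.004922 M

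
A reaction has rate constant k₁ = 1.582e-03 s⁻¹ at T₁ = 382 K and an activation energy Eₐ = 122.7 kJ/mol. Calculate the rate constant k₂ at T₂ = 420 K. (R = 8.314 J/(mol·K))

5.215e-02 s⁻¹

Step 1: Use the two-temperature Arrhenius form: ln(k₂/k₁) = -Eₐ/R × (1/T₂ - 1/T₁)
Step 2: Convert Eₐ to J/mol: 122.7 kJ/mol = 122700 J/mol
Step 3: 1/T₂ - 1/T₁ = 1/420 - 1/382 = -2.368487e-04 K⁻¹
Step 4: ln(k₂/k₁) = -122700/8.314 × -2.368487e-04 = 3.49547
Step 5: k₂ = k₁ × exp(3.49547) = 1.582e-03 × 3.29658e+01 = 5.215e-02 s⁻¹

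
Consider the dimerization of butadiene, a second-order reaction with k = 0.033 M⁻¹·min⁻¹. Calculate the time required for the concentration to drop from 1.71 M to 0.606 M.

32.28 min

Step 1: For second-order: t = (1/[C₄H₆] - 1/[C₄H₆]₀)/k
Step 2: t = (1/0.606 - 1/1.71)/0.033
Step 3: t = (1.65 - 0.5848)/0.033
Step 4: t = 1.065/0.033 = 32.28 min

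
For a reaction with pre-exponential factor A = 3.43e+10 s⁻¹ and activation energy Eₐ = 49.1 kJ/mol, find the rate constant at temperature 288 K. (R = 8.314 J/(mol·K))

4.26e+01 s⁻¹

Step 1: Use the Arrhenius equation: k = A × exp(-Eₐ/RT)
Step 2: Convert Eₐ to J/mol: 49.1 kJ/mol = 49100 J/mol
Step 3: Calculate the exponent: -Eₐ/(RT) = -49100/(8.314 × 288) = -20.50591
Step 4: k = 3.43e+10 × exp(-20.50591)
Step 5: k = 3.43e+10 × 1.24279e-09 = 4.2628e+01 s⁻¹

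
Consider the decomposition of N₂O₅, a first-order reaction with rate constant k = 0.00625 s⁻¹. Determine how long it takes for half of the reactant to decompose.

110.9 s

Step 1: For a first-order reaction, t₁/₂ = ln(2)/k
Step 2: t₁/₂ = ln(2)/0.00625
Step 3: t₁/₂ = 0.6931/0.00625 = 110.9 s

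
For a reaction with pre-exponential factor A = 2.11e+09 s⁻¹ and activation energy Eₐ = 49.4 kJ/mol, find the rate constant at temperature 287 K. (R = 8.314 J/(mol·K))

2.15e+00 s⁻¹

Step 1: Use the Arrhenius equation: k = A × exp(-Eₐ/RT)
Step 2: Convert Eₐ to J/mol: 49.4 kJ/mol = 49400 J/mol
Step 3: Calculate the exponent: -Eₐ/(RT) = -49400/(8.314 × 287) = -20.70308
Step 4: k = 2.11e+09 × exp(-20.70308)
Step 5: k = 2.11e+09 × 1.02039e-09 = 2.1530e+00 s⁻¹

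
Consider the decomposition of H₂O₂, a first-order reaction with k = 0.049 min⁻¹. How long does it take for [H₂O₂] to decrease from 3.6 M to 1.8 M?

14.15 min

Step 1: For first-order: t = ln([H₂O₂]₀/[H₂O₂])/k
Step 2: t = ln(3.6/1.8)/0.049
Step 3: t = ln(2)/0.049
Step 4: t = 0.6931/0.049 = 14.15 min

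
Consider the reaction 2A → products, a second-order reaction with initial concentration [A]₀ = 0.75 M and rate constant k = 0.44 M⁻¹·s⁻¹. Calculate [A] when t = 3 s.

0.3769 M

Step 1: For a second-order reaction: 1/[A] = 1/[A]₀ + kt
Step 2: 1/[A] = 1/0.75 + 0.44 × 3
Step 3: 1/[A] = 1.333 + 1.32 = 2.653
Step 4: [A] = 1/2.653 = 0.3769 M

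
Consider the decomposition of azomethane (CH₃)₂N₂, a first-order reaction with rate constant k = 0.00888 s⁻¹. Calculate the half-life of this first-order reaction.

78.06 s

Step 1: For a first-order reaction, t₁/₂ = ln(2)/k
Step 2: t₁/₂ = ln(2)/0.00888
Step 3: t₁/₂ = 0.6931/0.00888 = 78.06 s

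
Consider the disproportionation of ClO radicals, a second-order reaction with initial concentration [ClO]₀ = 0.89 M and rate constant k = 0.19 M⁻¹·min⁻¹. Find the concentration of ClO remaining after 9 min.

0.3529 M

Step 1: For a second-order reaction: 1/[ClO] = 1/[ClO]₀ + kt
Step 2: 1/[ClO] = 1/0.89 + 0.19 × 9
Step 3: 1/[ClO] = 1.124 + 1.71 = 2.834
Step 4: [ClO] = 1/2.834 = 0.3529 M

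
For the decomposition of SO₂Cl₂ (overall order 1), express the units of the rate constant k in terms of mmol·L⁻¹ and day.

day⁻¹

Step 1: For overall order n, rate = k × (concentration)^n.
Step 2: Rate has units mmol·L⁻¹·day⁻¹; concentration term has units (mmol·L⁻¹)^1.
Step 3: k = rate / (concentration)^n, so units of k = (mmol·L⁻¹)^(1-1)·day⁻¹ = day⁻¹.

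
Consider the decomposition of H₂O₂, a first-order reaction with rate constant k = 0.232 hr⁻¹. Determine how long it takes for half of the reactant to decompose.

2.988 hr

Step 1: For a first-order reaction, t₁/₂ = ln(2)/k
Step 2: t₁/₂ = ln(2)/0.232
Step 3: t₁/₂ = 0.6931/0.232 = 2.988 hr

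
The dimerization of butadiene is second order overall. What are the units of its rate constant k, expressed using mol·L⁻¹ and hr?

(mol·L⁻¹)⁻¹·hr⁻¹

Step 1: For overall order n, rate = k × (concentration)^n.
Step 2: Rate has units mol·L⁻¹·hr⁻¹; concentration term has units (mol·L⁻¹)^2.
Step 3: k = rate / (concentration)^n, so units of k = (mol·L⁻¹)^(1-2)·hr⁻¹ = (mol·L⁻¹)⁻¹·hr⁻¹.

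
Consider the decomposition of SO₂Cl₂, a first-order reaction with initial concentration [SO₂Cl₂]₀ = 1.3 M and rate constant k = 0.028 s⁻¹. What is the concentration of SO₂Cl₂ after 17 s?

0.8076 M

Step 1: For a first-order reaction: [SO₂Cl₂] = [SO₂Cl₂]₀ × e^(-kt)
Step 2: [SO₂Cl₂] = 1.3 × e^(-0.028 × 17)
Step 3: [SO₂Cl₂] = 1.3 × e^(-0.476)
Step 4: [SO₂Cl₂] = 1.3 × 0.621263 = 0.8076 M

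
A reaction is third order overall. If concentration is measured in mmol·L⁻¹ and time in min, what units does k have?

(mmol·L⁻¹)⁻²·min⁻¹

Step 1: For overall order n, rate = k × (concentration)^n.
Step 2: Rate has units mmol·L⁻¹·min⁻¹; concentration term has units (mmol·L⁻¹)^3.
Step 3: k = rate / (concentration)^n, so units of k = (mmol·L⁻¹)^(1-3)·min⁻¹ = (mmol·L⁻¹)⁻²·min⁻¹.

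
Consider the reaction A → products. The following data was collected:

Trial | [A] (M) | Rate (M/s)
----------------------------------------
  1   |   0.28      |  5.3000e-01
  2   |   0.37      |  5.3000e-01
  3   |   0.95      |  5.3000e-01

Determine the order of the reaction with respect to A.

zeroth order (0)

Step 1: Compare trials - when concentration changes, rate stays constant.
Step 2: rate₂/rate₁ = 5.3000e-01/5.3000e-01 = 1
Step 3: [A]₂/[A]₁ = 0.37/0.28 = 1.321
Step 4: Since rate ratio ≈ (conc ratio)^0, the reaction is zeroth order.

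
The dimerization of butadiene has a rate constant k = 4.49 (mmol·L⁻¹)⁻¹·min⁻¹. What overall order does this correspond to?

second order (2)

Step 1: The units of k for an nth-order reaction are (concentration)^(1-n)·(time)⁻¹.
Step 2: Here k has units (mmol·L⁻¹)⁻¹·min⁻¹, so the concentration exponent is -1.
Step 3: 1 - n = -1 ⇒ n = 2. The reaction is second order.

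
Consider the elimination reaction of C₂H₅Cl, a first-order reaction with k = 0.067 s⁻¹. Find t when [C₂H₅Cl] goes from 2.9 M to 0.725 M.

20.69 s

Step 1: For first-order: t = ln([C₂H₅Cl]₀/[C₂H₅Cl])/k
Step 2: t = ln(2.9/0.725)/0.067
Step 3: t = ln(4)/0.067
Step 4: t = 1.386/0.067 = 20.69 s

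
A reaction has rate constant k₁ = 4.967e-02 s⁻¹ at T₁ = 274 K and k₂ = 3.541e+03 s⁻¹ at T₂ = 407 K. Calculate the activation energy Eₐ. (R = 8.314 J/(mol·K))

77.9 kJ/mol

Step 1: Use the two-temperature Arrhenius form: ln(k₂/k₁) = -Eₐ/R × (1/T₂ - 1/T₁)
Step 2: ln(k₂/k₁) = ln(3.541e+03/4.967e-02) = ln(71290.5) = 11.1745
Step 3: 1/T₂ - 1/T₁ = 1/407 - 1/274 = -1.192633e-03 K⁻¹
Step 4: Eₐ = -R × ln(k₂/k₁) / (1/T₂ - 1/T₁) = -8.314 × 11.1745 / -1.192633e-03
Step 5: Eₐ = 7.7899e+04 J/mol = 77.9 kJ/mol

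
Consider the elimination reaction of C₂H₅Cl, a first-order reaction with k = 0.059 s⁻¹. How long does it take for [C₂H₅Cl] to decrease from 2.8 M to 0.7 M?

23.5 s

Step 1: For first-order: t = ln([C₂H₅Cl]₀/[C₂H₅Cl])/k
Step 2: t = ln(2.8/0.7)/0.059
Step 3: t = ln(4)/0.059
Step 4: t = 1.386/0.059 = 23.5 s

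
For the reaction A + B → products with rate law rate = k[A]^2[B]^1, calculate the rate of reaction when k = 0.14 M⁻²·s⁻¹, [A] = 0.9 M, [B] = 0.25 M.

0.02835 M/s

Step 1: The rate law is rate = k[A]^2[B]^1
Step 2: Substitute: rate = 0.14 × (0.9)^2 × (0.25)^1
Step 3: rate = 0.14 × 0.81 × 0.25 = 0.02835 M/s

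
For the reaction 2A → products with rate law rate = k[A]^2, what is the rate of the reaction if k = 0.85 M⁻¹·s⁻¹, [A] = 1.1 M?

1.029 M/s

Step 1: Identify the rate law: rate = k[A]^2
Step 2: Substitute values: rate = 0.85 × (1.1)^2
Step 3: Calculate: rate = 0.85 × 1.21 = 1.0285 M/s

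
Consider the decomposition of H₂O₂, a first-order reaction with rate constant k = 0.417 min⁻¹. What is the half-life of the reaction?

1.662 min

Step 1: For a first-order reaction, t₁/₂ = ln(2)/k
Step 2: t₁/₂ = ln(2)/0.417
Step 3: t₁/₂ = 0.6931/0.417 = 1.662 min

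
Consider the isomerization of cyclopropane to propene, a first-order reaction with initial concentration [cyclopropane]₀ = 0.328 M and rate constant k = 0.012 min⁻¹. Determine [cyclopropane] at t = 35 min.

0.2155 M

Step 1: For a first-order reaction: [cyclopropane] = [cyclopropane]₀ × e^(-kt)
Step 2: [cyclopropane] = 0.328 × e^(-0.012 × 35)
Step 3: [cyclopropane] = 0.328 × e^(-0.42)
Step 4: [cyclopropane] = 0.328 × 0.657047 = 0.2155 M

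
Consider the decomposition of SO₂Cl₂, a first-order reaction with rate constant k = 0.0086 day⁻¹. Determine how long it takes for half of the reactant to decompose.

80.6 day

Step 1: For a first-order reaction, t₁/₂ = ln(2)/k
Step 2: t₁/₂ = ln(2)/0.0086
Step 3: t₁/₂ = 0.6931/0.0086 = 80.6 day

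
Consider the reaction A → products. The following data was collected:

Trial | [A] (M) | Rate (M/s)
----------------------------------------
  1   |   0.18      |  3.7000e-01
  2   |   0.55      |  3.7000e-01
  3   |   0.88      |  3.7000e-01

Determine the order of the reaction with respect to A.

zeroth order (0)

Step 1: Compare trials - when concentration changes, rate stays constant.
Step 2: rate₂/rate₁ = 3.7000e-01/3.7000e-01 = 1
Step 3: [A]₂/[A]₁ = 0.55/0.18 = 3.056
Step 4: Since rate ratio ≈ (conc ratio)^0, the reaction is zeroth order.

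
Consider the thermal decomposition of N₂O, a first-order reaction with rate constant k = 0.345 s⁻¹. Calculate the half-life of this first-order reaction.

2.009 s

Step 1: For a first-order reaction, t₁/₂ = ln(2)/k
Step 2: t₁/₂ = ln(2)/0.345
Step 3: t₁/₂ = 0.6931/0.345 = 2.009 s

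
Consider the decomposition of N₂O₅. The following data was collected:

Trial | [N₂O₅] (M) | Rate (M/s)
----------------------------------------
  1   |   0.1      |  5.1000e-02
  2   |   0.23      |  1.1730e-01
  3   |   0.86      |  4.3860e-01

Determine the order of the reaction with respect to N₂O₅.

first order (1)

Step 1: Compare trials to find order n where rate₂/rate₁ = ([N₂O₅]₂/[N₂O₅]₁)^n
Step 2: rate₂/rate₁ = 1.1730e-01/5.1000e-02 = 2.3
Step 3: [N₂O₅]₂/[N₂O₅]₁ = 0.23/0.1 = 2.3
Step 4: n = ln(2.3)/ln(2.3) = 1.00 ≈ 1
Step 5: The reaction is first order in N₂O₅.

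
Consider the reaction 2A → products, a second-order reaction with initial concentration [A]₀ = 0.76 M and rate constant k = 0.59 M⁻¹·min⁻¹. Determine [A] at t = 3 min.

0.3241 M

Step 1: For a second-order reaction: 1/[A] = 1/[A]₀ + kt
Step 2: 1/[A] = 1/0.76 + 0.59 × 3
Step 3: 1/[A] = 1.316 + 1.77 = 3.086
Step 4: [A] = 1/3.086 = 0.3241 M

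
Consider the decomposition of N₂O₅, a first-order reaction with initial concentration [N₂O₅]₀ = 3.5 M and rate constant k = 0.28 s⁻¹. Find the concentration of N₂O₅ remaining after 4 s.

1.142 M

Step 1: For a first-order reaction: [N₂O₅] = [N₂O₅]₀ × e^(-kt)
Step 2: [N₂O₅] = 3.5 × e^(-0.28 × 4)
Step 3: [N₂O₅] = 3.5 × e^(-1.12)
Step 4: [N₂O₅] = 3.5 × 0.32628 = 1.142 M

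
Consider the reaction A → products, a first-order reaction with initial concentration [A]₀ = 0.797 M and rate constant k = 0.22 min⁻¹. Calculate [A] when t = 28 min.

0.001683 M

Step 1: For a first-order reaction: [A] = [A]₀ × e^(-kt)
Step 2: [A] = 0.797 × e^(-0.22 × 28)
Step 3: [A] = 0.797 × e^(-6.16)
Step 4: [A] = 0.797 × 0.00211225 = 0.001683 M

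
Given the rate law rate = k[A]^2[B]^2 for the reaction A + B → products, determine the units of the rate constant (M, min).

M⁻³·min⁻¹

Step 1: Overall order = 2 + 2 = 4.
Step 2: rate has units M·min⁻¹; [A]^2[B]^2 has units M^4.
Step 3: k = rate/([A]^2[B]^2), so units of k = M^(1-4)·min⁻¹ = M⁻³·min⁻¹.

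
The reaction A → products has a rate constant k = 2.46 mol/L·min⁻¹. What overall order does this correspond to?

zeroth order (0)

Step 1: The units of k for an nth-order reaction are (concentration)^(1-n)·(time)⁻¹.
Step 2: Here k has units mol/L·min⁻¹, so the concentration exponent is 1.
Step 3: 1 - n = 1 ⇒ n = 0. The reaction is zeroth order.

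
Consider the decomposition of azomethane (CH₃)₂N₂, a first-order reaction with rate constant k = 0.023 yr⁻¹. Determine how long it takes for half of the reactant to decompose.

30.14 yr

Step 1: For a first-order reaction, t₁/₂ = ln(2)/k
Step 2: t₁/₂ = ln(2)/0.023
Step 3: t₁/₂ = 0.6931/0.023 = 30.14 yr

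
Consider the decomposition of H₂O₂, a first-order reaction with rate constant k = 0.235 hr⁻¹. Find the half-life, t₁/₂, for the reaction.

2.95 hr

Step 1: For a first-order reaction, t₁/₂ = ln(2)/k
Step 2: t₁/₂ = ln(2)/0.235
Step 3: t₁/₂ = 0.6931/0.235 = 2.95 hr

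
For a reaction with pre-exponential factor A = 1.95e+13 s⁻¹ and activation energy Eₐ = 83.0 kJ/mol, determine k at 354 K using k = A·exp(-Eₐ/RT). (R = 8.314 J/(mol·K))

1.10e+01 s⁻¹

Step 1: Use the Arrhenius equation: k = A × exp(-Eₐ/RT)
Step 2: Convert Eₐ to J/mol: 83.0 kJ/mol = 83000 J/mol
Step 3: Calculate the exponent: -Eₐ/(RT) = -83000/(8.314 × 354) = -28.20102
Step 4: k = 1.95e+13 × exp(-28.20102)
Step 5: k = 1.95e+13 × 5.65526e-13 = 1.1028e+01 s⁻¹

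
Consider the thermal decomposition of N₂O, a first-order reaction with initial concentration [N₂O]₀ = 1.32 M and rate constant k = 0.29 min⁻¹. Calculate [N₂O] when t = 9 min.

0.09707 M

Step 1: For a first-order reaction: [N₂O] = [N₂O]₀ × e^(-kt)
Step 2: [N₂O] = 1.32 × e^(-0.29 × 9)
Step 3: [N₂O] = 1.32 × e^(-2.61)
Step 4: [N₂O] = 1.32 × 0.0735345 = 0.09707 M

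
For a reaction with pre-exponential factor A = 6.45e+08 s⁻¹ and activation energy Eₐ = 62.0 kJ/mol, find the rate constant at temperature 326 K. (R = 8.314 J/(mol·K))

7.50e-02 s⁻¹

Step 1: Use the Arrhenius equation: k = A × exp(-Eₐ/RT)
Step 2: Convert Eₐ to J/mol: 62.0 kJ/mol = 62000 J/mol
Step 3: Calculate the exponent: -Eₐ/(RT) = -62000/(8.314 × 326) = -22.87516
Step 4: k = 6.45e+08 × exp(-22.87516)
Step 5: k = 6.45e+08 × 1.16264e-10 = 7.4990e-02 s⁻¹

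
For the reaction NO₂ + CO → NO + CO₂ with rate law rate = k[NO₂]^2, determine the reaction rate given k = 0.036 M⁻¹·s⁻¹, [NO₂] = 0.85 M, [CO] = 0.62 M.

0.02601 M/s

Step 1: The rate law is rate = k[NO₂]^2
Step 2: Note that the rate does not depend on [CO] (zero order in CO).
Step 3: rate = 0.036 × (0.85)^2 = 0.02601 M/s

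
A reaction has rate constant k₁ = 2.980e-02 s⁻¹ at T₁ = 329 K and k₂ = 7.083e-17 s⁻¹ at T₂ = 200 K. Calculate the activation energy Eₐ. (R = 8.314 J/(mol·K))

142.8 kJ/mol

Step 1: Use the two-temperature Arrhenius form: ln(k₂/k₁) = -Eₐ/R × (1/T₂ - 1/T₁)
Step 2: ln(k₂/k₁) = ln(7.083e-17/2.980e-02) = ln(2.37685e-15) = -33.673
Step 3: 1/T₂ - 1/T₁ = 1/200 - 1/329 = 1.960486e-03 K⁻¹
Step 4: Eₐ = -R × ln(k₂/k₁) / (1/T₂ - 1/T₁) = -8.314 × -33.673 / 1.960486e-03
Step 5: Eₐ = 1.4280e+05 J/mol = 142.8 kJ/mol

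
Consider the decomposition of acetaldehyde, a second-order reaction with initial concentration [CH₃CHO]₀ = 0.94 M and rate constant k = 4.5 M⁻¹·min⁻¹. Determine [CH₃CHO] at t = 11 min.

0.01978 M

Step 1: For a second-order reaction: 1/[CH₃CHO] = 1/[CH₃CHO]₀ + kt
Step 2: 1/[CH₃CHO] = 1/0.94 + 4.5 × 11
Step 3: 1/[CH₃CHO] = 1.064 + 49.5 = 50.56
Step 4: [CH₃CHO] = 1/50.56 = 0.01978 M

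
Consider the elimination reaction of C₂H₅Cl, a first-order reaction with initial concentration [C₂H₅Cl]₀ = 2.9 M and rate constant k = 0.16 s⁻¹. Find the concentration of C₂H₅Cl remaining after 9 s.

0.6871 M

Step 1: For a first-order reaction: [C₂H₅Cl] = [C₂H₅Cl]₀ × e^(-kt)
Step 2: [C₂H₅Cl] = 2.9 × e^(-0.16 × 9)
Step 3: [C₂H₅Cl] = 2.9 × e^(-1.44)
Step 4: [C₂H₅Cl] = 2.9 × 0.236928 = 0.6871 M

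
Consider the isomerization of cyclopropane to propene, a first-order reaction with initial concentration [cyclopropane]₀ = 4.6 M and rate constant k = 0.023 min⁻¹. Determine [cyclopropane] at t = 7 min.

3.916 M

Step 1: For a first-order reaction: [cyclopropane] = [cyclopropane]₀ × e^(-kt)
Step 2: [cyclopropane] = 4.6 × e^(-0.023 × 7)
Step 3: [cyclopropane] = 4.6 × e^(-0.161)
Step 4: [cyclopropane] = 4.6 × 0.851292 = 3.916 M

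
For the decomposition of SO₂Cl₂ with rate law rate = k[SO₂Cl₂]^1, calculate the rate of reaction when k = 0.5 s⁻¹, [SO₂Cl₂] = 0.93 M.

0.465 M/s

Step 1: Identify the rate law: rate = k[SO₂Cl₂]^1
Step 2: Substitute values: rate = 0.5 × (0.93)^1
Step 3: Calculate: rate = 0.5 × 0.93 = 0.465 M/s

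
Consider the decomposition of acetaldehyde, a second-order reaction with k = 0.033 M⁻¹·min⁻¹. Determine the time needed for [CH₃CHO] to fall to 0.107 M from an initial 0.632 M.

235.3 min

Step 1: For second-order: t = (1/[CH₃CHO] - 1/[CH₃CHO]₀)/k
Step 2: t = (1/0.107 - 1/0.632)/0.033
Step 3: t = (9.346 - 1.582)/0.033
Step 4: t = 7.764/0.033 = 235.3 min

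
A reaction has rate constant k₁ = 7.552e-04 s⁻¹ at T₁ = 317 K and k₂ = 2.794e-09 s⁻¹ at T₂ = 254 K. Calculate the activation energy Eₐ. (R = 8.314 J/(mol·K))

132.9 kJ/mol

Step 1: Use the two-temperature Arrhenius form: ln(k₂/k₁) = -Eₐ/R × (1/T₂ - 1/T₁)
Step 2: ln(k₂/k₁) = ln(2.794e-09/7.552e-04) = ln(3.69968e-06) = -12.5073
Step 3: 1/T₂ - 1/T₁ = 1/254 - 1/317 = 7.824337e-04 K⁻¹
Step 4: Eₐ = -R × ln(k₂/k₁) / (1/T₂ - 1/T₁) = -8.314 × -12.5073 / 7.824337e-04
Step 5: Eₐ = 1.3290e+05 J/mol = 132.9 kJ/mol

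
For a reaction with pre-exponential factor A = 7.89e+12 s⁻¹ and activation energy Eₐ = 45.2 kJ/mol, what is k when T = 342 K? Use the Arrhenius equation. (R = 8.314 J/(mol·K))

9.85e+05 s⁻¹

Step 1: Use the Arrhenius equation: k = A × exp(-Eₐ/RT)
Step 2: Convert Eₐ to J/mol: 45.2 kJ/mol = 45200 J/mol
Step 3: Calculate the exponent: -Eₐ/(RT) = -45200/(8.314 × 342) = -15.89653
Step 4: k = 7.89e+12 × exp(-15.89653)
Step 5: k = 7.89e+12 × 1.24803e-07 = 9.8470e+05 s⁻¹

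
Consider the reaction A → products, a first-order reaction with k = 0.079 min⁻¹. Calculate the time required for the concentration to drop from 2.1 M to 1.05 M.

8.774 min

Step 1: For first-order: t = ln([A]₀/[A])/k
Step 2: t = ln(2.1/1.05)/0.079
Step 3: t = ln(2)/0.079
Step 4: t = 0.6931/0.079 = 8.774 min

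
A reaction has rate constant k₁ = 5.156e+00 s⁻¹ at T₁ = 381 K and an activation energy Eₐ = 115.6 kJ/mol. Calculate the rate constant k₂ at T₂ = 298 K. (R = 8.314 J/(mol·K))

1.986e-04 s⁻¹

Step 1: Use the two-temperature Arrhenius form: ln(k₂/k₁) = -Eₐ/R × (1/T₂ - 1/T₁)
Step 2: Convert Eₐ to J/mol: 115.6 kJ/mol = 115600 J/mol
Step 3: 1/T₂ - 1/T₁ = 1/298 - 1/381 = 7.310328e-04 K⁻¹
Step 4: ln(k₂/k₁) = -115600/8.314 × 7.310328e-04 = -10.16447
Step 5: k₂ = k₁ × exp(-10.16447) = 5.156e+00 × 3.85147e-05 = 1.986e-04 s⁻¹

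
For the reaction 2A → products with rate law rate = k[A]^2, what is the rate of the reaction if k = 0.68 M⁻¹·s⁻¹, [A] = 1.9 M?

2.455 M/s

Step 1: Identify the rate law: rate = k[A]^2
Step 2: Substitute values: rate = 0.68 × (1.9)^2
Step 3: Calculate: rate = 0.68 × 3.61 = 2.4548 M/s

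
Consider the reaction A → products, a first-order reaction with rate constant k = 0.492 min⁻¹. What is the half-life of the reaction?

1.409 min

Step 1: For a first-order reaction, t₁/₂ = ln(2)/k
Step 2: t₁/₂ = ln(2)/0.492
Step 3: t₁/₂ = 0.6931/0.492 = 1.409 min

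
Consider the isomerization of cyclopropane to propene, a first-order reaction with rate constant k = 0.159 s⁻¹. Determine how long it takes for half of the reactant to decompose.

4.359 s

Step 1: For a first-order reaction, t₁/₂ = ln(2)/k
Step 2: t₁/₂ = ln(2)/0.159
Step 3: t₁/₂ = 0.6931/0.159 = 4.359 s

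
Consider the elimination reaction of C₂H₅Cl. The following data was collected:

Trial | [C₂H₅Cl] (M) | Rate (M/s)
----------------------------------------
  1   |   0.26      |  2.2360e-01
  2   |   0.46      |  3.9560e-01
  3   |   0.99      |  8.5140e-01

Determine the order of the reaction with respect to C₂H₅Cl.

first order (1)

Step 1: Compare trials to find order n where rate₂/rate₁ = ([C₂H₅Cl]₂/[C₂H₅Cl]₁)^n
Step 2: rate₂/rate₁ = 3.9560e-01/2.2360e-01 = 1.769
Step 3: [C₂H₅Cl]₂/[C₂H₅Cl]₁ = 0.46/0.26 = 1.769
Step 4: n = ln(1.769)/ln(1.769) = 1.00 ≈ 1
Step 5: The reaction is first order in C₂H₅Cl.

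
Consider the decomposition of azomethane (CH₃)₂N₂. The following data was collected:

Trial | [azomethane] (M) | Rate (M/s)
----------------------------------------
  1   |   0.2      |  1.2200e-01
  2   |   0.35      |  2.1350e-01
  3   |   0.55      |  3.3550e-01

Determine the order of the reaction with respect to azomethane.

first order (1)

Step 1: Compare trials to find order n where rate₂/rate₁ = ([azomethane]₂/[azomethane]₁)^n
Step 2: rate₂/rate₁ = 2.1350e-01/1.2200e-01 = 1.75
Step 3: [azomethane]₂/[azomethane]₁ = 0.35/0.2 = 1.75
Step 4: n = ln(1.75)/ln(1.75) = 1.00 ≈ 1
Step 5: The reaction is first order in azomethane.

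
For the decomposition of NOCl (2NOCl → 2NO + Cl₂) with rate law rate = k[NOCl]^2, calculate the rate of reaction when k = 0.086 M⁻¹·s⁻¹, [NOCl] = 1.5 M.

0.1935 M/s

Step 1: Identify the rate law: rate = k[NOCl]^2
Step 2: Substitute values: rate = 0.086 × (1.5)^2
Step 3: Calculate: rate = 0.086 × 2.25 = 0.1935 M/s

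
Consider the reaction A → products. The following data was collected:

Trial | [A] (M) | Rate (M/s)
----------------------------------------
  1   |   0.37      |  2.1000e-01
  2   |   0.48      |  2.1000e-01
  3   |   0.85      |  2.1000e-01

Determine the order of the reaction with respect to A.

zeroth order (0)

Step 1: Compare trials - when concentration changes, rate stays constant.
Step 2: rate₂/rate₁ = 2.1000e-01/2.1000e-01 = 1
Step 3: [A]₂/[A]₁ = 0.48/0.37 = 1.297
Step 4: Since rate ratio ≈ (conc ratio)^0, the reaction is zeroth order.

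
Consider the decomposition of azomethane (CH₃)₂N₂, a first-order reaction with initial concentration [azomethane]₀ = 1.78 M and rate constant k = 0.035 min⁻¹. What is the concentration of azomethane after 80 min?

0.1082 M

Step 1: For a first-order reaction: [azomethane] = [azomethane]₀ × e^(-kt)
Step 2: [azomethane] = 1.78 × e^(-0.035 × 80)
Step 3: [azomethane] = 1.78 × e^(-2.8)
Step 4: [azomethane] = 1.78 × 0.0608101 = 0.1082 M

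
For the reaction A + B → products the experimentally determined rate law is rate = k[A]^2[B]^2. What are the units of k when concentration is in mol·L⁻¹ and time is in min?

(mol·L⁻¹)⁻³·min⁻¹

Step 1: Overall order = 2 + 2 = 4.
Step 2: rate has units mol·L⁻¹·min⁻¹; [A]^2[B]^2 has units (mol·L⁻¹)^4.
Step 3: k = rate/([A]^2[B]^2), so units of k = (mol·L⁻¹)^(1-4)·min⁻¹ = (mol·L⁻¹)⁻³·min⁻¹.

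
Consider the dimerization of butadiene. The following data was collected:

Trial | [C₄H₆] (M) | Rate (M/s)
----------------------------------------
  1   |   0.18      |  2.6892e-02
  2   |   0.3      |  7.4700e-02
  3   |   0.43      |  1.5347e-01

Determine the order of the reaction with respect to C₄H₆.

second order (2)

Step 1: Compare trials to find order n where rate₂/rate₁ = ([C₄H₆]₂/[C₄H₆]₁)^n
Step 2: rate₂/rate₁ = 7.4700e-02/2.6892e-02 = 2.778
Step 3: [C₄H₆]₂/[C₄H₆]₁ = 0.3/0.18 = 1.667
Step 4: n = ln(2.778)/ln(1.667) = 2.00 ≈ 2
Step 5: The reaction is second order in C₄H₆.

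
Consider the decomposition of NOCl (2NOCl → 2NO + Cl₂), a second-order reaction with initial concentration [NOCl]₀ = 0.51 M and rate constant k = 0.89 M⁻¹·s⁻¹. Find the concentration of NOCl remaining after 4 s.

0.1811 M

Step 1: For a second-order reaction: 1/[NOCl] = 1/[NOCl]₀ + kt
Step 2: 1/[NOCl] = 1/0.51 + 0.89 × 4
Step 3: 1/[NOCl] = 1.961 + 3.56 = 5.521
Step 4: [NOCl] = 1/5.521 = 0.1811 M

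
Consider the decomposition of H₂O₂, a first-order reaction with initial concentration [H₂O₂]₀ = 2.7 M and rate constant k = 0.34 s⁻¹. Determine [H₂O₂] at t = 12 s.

0.04565 M

Step 1: For a first-order reaction: [H₂O₂] = [H₂O₂]₀ × e^(-kt)
Step 2: [H₂O₂] = 2.7 × e^(-0.34 × 12)
Step 3: [H₂O₂] = 2.7 × e^(-4.08)
Step 4: [H₂O₂] = 2.7 × 0.0169075 = 0.04565 M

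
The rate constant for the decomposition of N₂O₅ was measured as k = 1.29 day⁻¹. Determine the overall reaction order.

first order (1)

Step 1: The units of k for an nth-order reaction are (concentration)^(1-n)·(time)⁻¹.
Step 2: Here k has units day⁻¹, so the concentration exponent is 0.
Step 3: 1 - n = 0 ⇒ n = 1. The reaction is first order.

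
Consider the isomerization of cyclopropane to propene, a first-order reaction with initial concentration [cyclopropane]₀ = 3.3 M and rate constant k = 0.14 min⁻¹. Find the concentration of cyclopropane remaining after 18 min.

0.2655 M

Step 1: For a first-order reaction: [cyclopropane] = [cyclopropane]₀ × e^(-kt)
Step 2: [cyclopropane] = 3.3 × e^(-0.14 × 18)
Step 3: [cyclopropane] = 3.3 × e^(-2.52)
Step 4: [cyclopropane] = 3.3 × 0.0804596 = 0.2655 M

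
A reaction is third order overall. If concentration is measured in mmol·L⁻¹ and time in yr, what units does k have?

(mmol·L⁻¹)⁻²·yr⁻¹

Step 1: For overall order n, rate = k × (concentration)^n.
Step 2: Rate has units mmol·L⁻¹·yr⁻¹; concentration term has units (mmol·L⁻¹)^3.
Step 3: k = rate / (concentration)^n, so units of k = (mmol·L⁻¹)^(1-3)·yr⁻¹ = (mmol·L⁻¹)⁻²·yr⁻¹.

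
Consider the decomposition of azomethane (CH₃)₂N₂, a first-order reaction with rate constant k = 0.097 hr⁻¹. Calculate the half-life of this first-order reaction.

7.146 hr

Step 1: For a first-order reaction, t₁/₂ = ln(2)/k
Step 2: t₁/₂ = ln(2)/0.097
Step 3: t₁/₂ = 0.6931/0.097 = 7.146 hr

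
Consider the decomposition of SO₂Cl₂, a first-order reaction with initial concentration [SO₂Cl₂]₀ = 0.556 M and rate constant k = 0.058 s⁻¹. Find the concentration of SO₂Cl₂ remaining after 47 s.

0.03641 M

Step 1: For a first-order reaction: [SO₂Cl₂] = [SO₂Cl₂]₀ × e^(-kt)
Step 2: [SO₂Cl₂] = 0.556 × e^(-0.058 × 47)
Step 3: [SO₂Cl₂] = 0.556 × e^(-2.726)
Step 4: [SO₂Cl₂] = 0.556 × 0.0654807 = 0.03641 M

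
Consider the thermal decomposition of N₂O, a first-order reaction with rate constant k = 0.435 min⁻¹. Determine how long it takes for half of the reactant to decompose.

1.593 min

Step 1: For a first-order reaction, t₁/₂ = ln(2)/k
Step 2: t₁/₂ = ln(2)/0.435
Step 3: t₁/₂ = 0.6931/0.435 = 1.593 min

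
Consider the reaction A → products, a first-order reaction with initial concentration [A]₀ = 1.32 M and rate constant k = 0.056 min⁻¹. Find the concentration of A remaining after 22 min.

0.3851 M

Step 1: For a first-order reaction: [A] = [A]₀ × e^(-kt)
Step 2: [A] = 1.32 × e^(-0.056 × 22)
Step 3: [A] = 1.32 × e^(-1.232)
Step 4: [A] = 1.32 × 0.291709 = 0.3851 M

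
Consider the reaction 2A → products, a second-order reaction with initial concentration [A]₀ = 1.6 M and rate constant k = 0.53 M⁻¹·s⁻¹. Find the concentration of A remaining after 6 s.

0.2628 M

Step 1: For a second-order reaction: 1/[A] = 1/[A]₀ + kt
Step 2: 1/[A] = 1/1.6 + 0.53 × 6
Step 3: 1/[A] = 0.625 + 3.18 = 3.805
Step 4: [A] = 1/3.805 = 0.2628 M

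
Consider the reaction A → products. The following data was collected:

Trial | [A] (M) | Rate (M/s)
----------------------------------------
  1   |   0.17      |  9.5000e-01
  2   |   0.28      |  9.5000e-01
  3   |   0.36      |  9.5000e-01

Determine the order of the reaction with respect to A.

zeroth order (0)

Step 1: Compare trials - when concentration changes, rate stays constant.
Step 2: rate₂/rate₁ = 9.5000e-01/9.5000e-01 = 1
Step 3: [A]₂/[A]₁ = 0.28/0.17 = 1.647
Step 4: Since rate ratio ≈ (conc ratio)^0, the reaction is zeroth order.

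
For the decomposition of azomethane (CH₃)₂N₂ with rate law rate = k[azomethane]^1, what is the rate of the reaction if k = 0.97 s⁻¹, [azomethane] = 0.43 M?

0.4171 M/s

Step 1: Identify the rate law: rate = k[azomethane]^1
Step 2: Substitute values: rate = 0.97 × (0.43)^1
Step 3: Calculate: rate = 0.97 × 0.43 = 0.4171 M/s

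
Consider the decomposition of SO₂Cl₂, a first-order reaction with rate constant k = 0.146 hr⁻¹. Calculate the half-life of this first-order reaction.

4.748 hr

Step 1: For a first-order reaction, t₁/₂ = ln(2)/k
Step 2: t₁/₂ = ln(2)/0.146
Step 3: t₁/₂ = 0.6931/0.146 = 4.748 hr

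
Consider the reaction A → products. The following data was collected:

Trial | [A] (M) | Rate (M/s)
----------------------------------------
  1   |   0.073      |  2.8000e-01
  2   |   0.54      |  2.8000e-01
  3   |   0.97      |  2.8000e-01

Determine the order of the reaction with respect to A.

zeroth order (0)

Step 1: Compare trials - when concentration changes, rate stays constant.
Step 2: rate₂/rate₁ = 2.8000e-01/2.8000e-01 = 1
Step 3: [A]₂/[A]₁ = 0.54/0.073 = 7.397
Step 4: Since rate ratio ≈ (conc ratio)^0, the reaction is zeroth order.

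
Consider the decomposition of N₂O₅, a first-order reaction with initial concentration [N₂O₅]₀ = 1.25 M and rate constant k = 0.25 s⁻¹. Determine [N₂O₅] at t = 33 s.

0.0003266 M

Step 1: For a first-order reaction: [N₂O₅] = [N₂O₅]₀ × e^(-kt)
Step 2: [N₂O₅] = 1.25 × e^(-0.25 × 33)
Step 3: [N₂O₅] = 1.25 × e^(-8.25)
Step 4: [N₂O₅] = 1.25 × 0.000261259 = 0.0003266 M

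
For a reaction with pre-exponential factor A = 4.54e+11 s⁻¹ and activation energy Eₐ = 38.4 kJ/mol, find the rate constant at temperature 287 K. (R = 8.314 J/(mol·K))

4.65e+04 s⁻¹

Step 1: Use the Arrhenius equation: k = A × exp(-Eₐ/RT)
Step 2: Convert Eₐ to J/mol: 38.4 kJ/mol = 38400 J/mol
Step 3: Calculate the exponent: -Eₐ/(RT) = -38400/(8.314 × 287) = -16.09309
Step 4: k = 4.54e+11 × exp(-16.09309)
Step 5: k = 4.54e+11 × 1.02532e-07 = 4.6550e+04 s⁻¹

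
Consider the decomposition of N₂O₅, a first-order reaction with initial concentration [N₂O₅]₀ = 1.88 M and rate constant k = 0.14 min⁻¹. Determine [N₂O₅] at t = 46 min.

0.003001 M

Step 1: For a first-order reaction: [N₂O₅] = [N₂O₅]₀ × e^(-kt)
Step 2: [N₂O₅] = 1.88 × e^(-0.14 × 46)
Step 3: [N₂O₅] = 1.88 × e^(-6.44)
Step 4: [N₂O₅] = 1.88 × 0.00159641 = 0.003001 M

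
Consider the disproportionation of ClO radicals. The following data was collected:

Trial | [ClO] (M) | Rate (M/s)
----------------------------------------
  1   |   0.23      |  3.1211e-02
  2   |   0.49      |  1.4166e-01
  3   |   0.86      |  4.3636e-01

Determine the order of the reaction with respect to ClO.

second order (2)

Step 1: Compare trials to find order n where rate₂/rate₁ = ([ClO]₂/[ClO]₁)^n
Step 2: rate₂/rate₁ = 1.4166e-01/3.1211e-02 = 4.539
Step 3: [ClO]₂/[ClO]₁ = 0.49/0.23 = 2.13
Step 4: n = ln(4.539)/ln(2.13) = 2.00 ≈ 2
Step 5: The reaction is second order in ClO.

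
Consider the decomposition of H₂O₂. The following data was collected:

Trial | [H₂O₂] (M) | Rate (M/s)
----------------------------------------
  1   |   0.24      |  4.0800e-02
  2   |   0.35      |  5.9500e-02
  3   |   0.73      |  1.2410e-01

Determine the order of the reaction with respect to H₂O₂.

first order (1)

Step 1: Compare trials to find order n where rate₂/rate₁ = ([H₂O₂]₂/[H₂O₂]₁)^n
Step 2: rate₂/rate₁ = 5.9500e-02/4.0800e-02 = 1.458
Step 3: [H₂O₂]₂/[H₂O₂]₁ = 0.35/0.24 = 1.458
Step 4: n = ln(1.458)/ln(1.458) = 1.00 ≈ 1
Step 5: The reaction is first order in H₂O₂.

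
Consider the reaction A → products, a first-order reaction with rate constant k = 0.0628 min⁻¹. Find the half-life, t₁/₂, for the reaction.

11.04 min

Step 1: For a first-order reaction, t₁/₂ = ln(2)/k
Step 2: t₁/₂ = ln(2)/0.0628
Step 3: t₁/₂ = 0.6931/0.0628 = 11.04 min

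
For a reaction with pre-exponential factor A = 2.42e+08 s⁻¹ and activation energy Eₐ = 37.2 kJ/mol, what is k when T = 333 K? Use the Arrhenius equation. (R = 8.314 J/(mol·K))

3.53e+02 s⁻¹

Step 1: Use the Arrhenius equation: k = A × exp(-Eₐ/RT)
Step 2: Convert Eₐ to J/mol: 37.2 kJ/mol = 37200 J/mol
Step 3: Calculate the exponent: -Eₐ/(RT) = -37200/(8.314 × 333) = -13.43658
Step 4: k = 2.42e+08 × exp(-13.43658)
Step 5: k = 2.42e+08 × 1.46072e-06 = 3.5349e+02 s⁻¹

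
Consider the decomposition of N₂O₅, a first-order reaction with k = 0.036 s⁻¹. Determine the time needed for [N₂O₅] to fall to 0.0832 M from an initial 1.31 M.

76.57 s

Step 1: For first-order: t = ln([N₂O₅]₀/[N₂O₅])/k
Step 2: t = ln(1.31/0.0832)/0.036
Step 3: t = ln(15.75)/0.036
Step 4: t = 2.757/0.036 = 76.57 s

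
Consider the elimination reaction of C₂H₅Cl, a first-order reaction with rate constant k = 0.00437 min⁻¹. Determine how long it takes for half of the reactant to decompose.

158.6 min

Step 1: For a first-order reaction, t₁/₂ = ln(2)/k
Step 2: t₁/₂ = ln(2)/0.00437
Step 3: t₁/₂ = 0.6931/0.00437 = 158.6 min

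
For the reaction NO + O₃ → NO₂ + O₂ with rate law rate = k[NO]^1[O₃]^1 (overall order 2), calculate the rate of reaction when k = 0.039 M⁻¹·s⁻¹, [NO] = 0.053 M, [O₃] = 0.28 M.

0.0005788 M/s

Step 1: The rate law is rate = k[NO]^1[O₃]^1, overall order = 1+1 = 2
Step 2: Substitute values: rate = 0.039 × (0.053)^1 × (0.28)^1
Step 3: rate = 0.039 × 0.053 × 0.28 = 0.00057876 M/s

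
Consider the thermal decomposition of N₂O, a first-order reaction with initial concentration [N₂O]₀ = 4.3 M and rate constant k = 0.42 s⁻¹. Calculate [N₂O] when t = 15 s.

0.007896 M

Step 1: For a first-order reaction: [N₂O] = [N₂O]₀ × e^(-kt)
Step 2: [N₂O] = 4.3 × e^(-0.42 × 15)
Step 3: [N₂O] = 4.3 × e^(-6.3)
Step 4: [N₂O] = 4.3 × 0.0018363 = 0.007896 M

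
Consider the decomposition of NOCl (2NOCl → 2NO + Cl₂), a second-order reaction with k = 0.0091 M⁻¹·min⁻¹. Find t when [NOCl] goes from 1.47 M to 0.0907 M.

1137 min

Step 1: For second-order: t = (1/[NOCl] - 1/[NOCl]₀)/k
Step 2: t = (1/0.0907 - 1/1.47)/0.0091
Step 3: t = (11.03 - 0.6803)/0.0091
Step 4: t = 10.35/0.0091 = 1137 min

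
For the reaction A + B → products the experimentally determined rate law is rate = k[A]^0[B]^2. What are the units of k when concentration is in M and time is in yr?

M⁻¹·yr⁻¹

Step 1: Overall order = 0 + 2 = 2.
Step 2: rate has units M·yr⁻¹; [A]^0[B]^2 has units M^2.
Step 3: k = rate/([A]^0[B]^2), so units of k = M^(1-2)·yr⁻¹ = M⁻¹·yr⁻¹.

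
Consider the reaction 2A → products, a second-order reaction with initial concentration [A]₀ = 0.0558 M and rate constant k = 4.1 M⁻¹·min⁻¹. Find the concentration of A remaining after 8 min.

0.01972 M

Step 1: For a second-order reaction: 1/[A] = 1/[A]₀ + kt
Step 2: 1/[A] = 1/0.0558 + 4.1 × 8
Step 3: 1/[A] = 17.92 + 32.8 = 50.72
Step 4: [A] = 1/50.72 = 0.01972 M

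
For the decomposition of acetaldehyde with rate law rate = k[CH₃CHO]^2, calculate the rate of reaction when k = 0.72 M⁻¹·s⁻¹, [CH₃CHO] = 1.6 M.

1.843 M/s

Step 1: Identify the rate law: rate = k[CH₃CHO]^2
Step 2: Substitute values: rate = 0.72 × (1.6)^2
Step 3: Calculate: rate = 0.72 × 2.56 = 1.8432 M/s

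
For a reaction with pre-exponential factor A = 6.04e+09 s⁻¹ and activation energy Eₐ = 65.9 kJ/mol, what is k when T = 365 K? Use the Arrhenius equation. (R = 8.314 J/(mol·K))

2.24e+00 s⁻¹

Step 1: Use the Arrhenius equation: k = A × exp(-Eₐ/RT)
Step 2: Convert Eₐ to J/mol: 65.9 kJ/mol = 65900 J/mol
Step 3: Calculate the exponent: -Eₐ/(RT) = -65900/(8.314 × 365) = -21.71613
Step 4: k = 6.04e+09 × exp(-21.71613)
Step 5: k = 6.04e+09 × 3.70514e-10 = 2.2379e+00 s⁻¹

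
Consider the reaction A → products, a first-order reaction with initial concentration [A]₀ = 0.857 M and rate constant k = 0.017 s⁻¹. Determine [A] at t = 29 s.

0.5234 M

Step 1: For a first-order reaction: [A] = [A]₀ × e^(-kt)
Step 2: [A] = 0.857 × e^(-0.017 × 29)
Step 3: [A] = 0.857 × e^(-0.493)
Step 4: [A] = 0.857 × 0.610791 = 0.5234 M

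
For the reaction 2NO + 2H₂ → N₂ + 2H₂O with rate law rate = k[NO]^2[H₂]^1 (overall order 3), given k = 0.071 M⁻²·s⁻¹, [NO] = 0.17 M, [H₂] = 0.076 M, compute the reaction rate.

0.0001559 M/s

Step 1: The rate law is rate = k[NO]^2[H₂]^1, overall order = 2+1 = 3
Step 2: Substitute values: rate = 0.071 × (0.17)^2 × (0.076)^1
Step 3: rate = 0.071 × 0.0289 × 0.076 = 0.000155944 M/s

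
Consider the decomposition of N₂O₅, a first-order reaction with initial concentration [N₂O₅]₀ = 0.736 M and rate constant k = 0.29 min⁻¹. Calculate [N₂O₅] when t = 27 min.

0.0002927 M

Step 1: For a first-order reaction: [N₂O₅] = [N₂O₅]₀ × e^(-kt)
Step 2: [N₂O₅] = 0.736 × e^(-0.29 × 27)
Step 3: [N₂O₅] = 0.736 × e^(-7.83)
Step 4: [N₂O₅] = 0.736 × 0.000397625 = 0.0002927 M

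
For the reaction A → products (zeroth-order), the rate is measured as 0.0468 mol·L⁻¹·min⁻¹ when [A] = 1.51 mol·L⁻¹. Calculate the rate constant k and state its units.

0.0468 mol·L⁻¹·min⁻¹

Step 1: For a zeroth-order reaction, rate = k (independent of concentration).
Step 2: k = rate = 0.0468 mol·L⁻¹·min⁻¹.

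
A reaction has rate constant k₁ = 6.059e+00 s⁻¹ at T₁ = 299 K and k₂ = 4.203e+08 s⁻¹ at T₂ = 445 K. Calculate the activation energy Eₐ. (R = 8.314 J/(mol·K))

136.8 kJ/mol

Step 1: Use the two-temperature Arrhenius form: ln(k₂/k₁) = -Eₐ/R × (1/T₂ - 1/T₁)
Step 2: ln(k₂/k₁) = ln(4.203e+08/6.059e+00) = ln(6.93679e+07) = 18.0549
Step 3: 1/T₂ - 1/T₁ = 1/445 - 1/299 = -1.097291e-03 K⁻¹
Step 4: Eₐ = -R × ln(k₂/k₁) / (1/T₂ - 1/T₁) = -8.314 × 18.0549 / -1.097291e-03
Step 5: Eₐ = 1.3680e+05 J/mol = 136.8 kJ/mol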